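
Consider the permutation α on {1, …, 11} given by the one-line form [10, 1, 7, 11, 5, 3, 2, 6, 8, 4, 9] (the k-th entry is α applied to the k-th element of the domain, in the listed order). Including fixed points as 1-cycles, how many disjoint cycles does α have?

The cycle decomposition is (1, 10, 4, 11, 9, 8, 6, 3, 7, 2)(5), which has 2 cycles (counting 1-cycles).

2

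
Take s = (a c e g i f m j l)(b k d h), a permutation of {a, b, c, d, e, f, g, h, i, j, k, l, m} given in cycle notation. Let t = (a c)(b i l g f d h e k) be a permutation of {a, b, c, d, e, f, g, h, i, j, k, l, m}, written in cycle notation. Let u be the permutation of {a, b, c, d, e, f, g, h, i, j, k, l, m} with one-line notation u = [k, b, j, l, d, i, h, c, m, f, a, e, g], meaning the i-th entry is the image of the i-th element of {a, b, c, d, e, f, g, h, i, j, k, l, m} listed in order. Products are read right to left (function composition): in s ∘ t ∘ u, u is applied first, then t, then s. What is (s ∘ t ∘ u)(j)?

h

(s ∘ t ∘ u)(j) = s(t(u(j))). u(j) = f, then t(f) = d, then s(d) = h, so the result is h.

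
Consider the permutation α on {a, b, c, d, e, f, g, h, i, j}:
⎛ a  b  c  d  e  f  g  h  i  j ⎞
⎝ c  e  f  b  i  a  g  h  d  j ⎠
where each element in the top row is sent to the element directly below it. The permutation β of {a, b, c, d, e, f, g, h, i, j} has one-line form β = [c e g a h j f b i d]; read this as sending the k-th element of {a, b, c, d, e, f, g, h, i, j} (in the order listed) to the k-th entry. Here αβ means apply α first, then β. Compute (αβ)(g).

First apply α: α(g) = g, then β(g) = f. Thus (αβ)(g) = f.

f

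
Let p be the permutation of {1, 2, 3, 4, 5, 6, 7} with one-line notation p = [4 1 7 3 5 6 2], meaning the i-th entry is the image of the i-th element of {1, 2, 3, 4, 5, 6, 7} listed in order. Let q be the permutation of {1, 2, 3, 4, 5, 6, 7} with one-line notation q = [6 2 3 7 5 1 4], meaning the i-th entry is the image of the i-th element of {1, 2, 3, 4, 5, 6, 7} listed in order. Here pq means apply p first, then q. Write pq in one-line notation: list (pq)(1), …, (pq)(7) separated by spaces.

For each element, apply p then q: 1 → 4 → 7; 2 → 1 → 6; 3 → 7 → 4; 4 → 3 → 3; 5 → 5 → 5; 6 → 6 → 1; 7 → 2 → 2.
So pq in one-line form is 7 6 4 3 5 1 2.

7 6 4 3 5 1 2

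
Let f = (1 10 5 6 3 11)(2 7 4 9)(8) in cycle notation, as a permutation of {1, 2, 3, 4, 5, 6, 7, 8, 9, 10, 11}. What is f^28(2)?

2 lies in the 4-cycle (2 7 4 9).
Powers repeat with period 4 on this cycle, and 28 mod 4 = 0, so f^28(2) = f^0(2).
So f^28(2) = 2.

2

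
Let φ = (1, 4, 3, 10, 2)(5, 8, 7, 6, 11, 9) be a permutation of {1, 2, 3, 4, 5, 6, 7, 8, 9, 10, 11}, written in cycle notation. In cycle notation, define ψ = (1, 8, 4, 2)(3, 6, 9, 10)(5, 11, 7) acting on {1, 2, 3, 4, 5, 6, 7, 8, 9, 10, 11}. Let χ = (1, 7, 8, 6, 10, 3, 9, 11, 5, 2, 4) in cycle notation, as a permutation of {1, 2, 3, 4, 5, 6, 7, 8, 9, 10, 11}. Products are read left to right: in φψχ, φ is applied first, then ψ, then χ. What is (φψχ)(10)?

7

(φψχ)(10) = χ(ψ(φ(10))). φ(10) = 2, then ψ(2) = 1, then χ(1) = 7, so the result is 7.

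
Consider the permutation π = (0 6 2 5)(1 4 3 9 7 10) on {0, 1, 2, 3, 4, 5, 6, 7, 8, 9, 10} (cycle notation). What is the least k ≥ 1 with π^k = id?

The cycle type of π is (6, 4, 1).
Since disjoint cycles commute, ord(π) = lcm(6, 4) = 12.

12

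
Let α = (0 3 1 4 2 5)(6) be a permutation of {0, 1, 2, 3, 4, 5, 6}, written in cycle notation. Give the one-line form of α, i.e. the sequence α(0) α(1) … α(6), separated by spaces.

3 4 5 1 2 0 6

Image by image: 0↦3, 1↦4, 2↦5, 3↦1, 4↦2, 5↦0, 6↦6.
Listing these in domain order gives 3 4 5 1 2 0 6.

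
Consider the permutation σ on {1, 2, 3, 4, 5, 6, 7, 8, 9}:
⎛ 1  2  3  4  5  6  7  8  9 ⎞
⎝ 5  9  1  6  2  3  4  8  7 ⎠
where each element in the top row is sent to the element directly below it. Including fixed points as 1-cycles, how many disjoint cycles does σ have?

The cycle decomposition is (1, 5, 2, 9, 7, 4, 6, 3)(8), which has 2 cycles (counting 1-cycles).

2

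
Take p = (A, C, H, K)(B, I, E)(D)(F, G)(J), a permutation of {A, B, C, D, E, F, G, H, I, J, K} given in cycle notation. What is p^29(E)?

E lies in the 3-cycle (B, I, E).
Since the cycle has length 3, p^29 acts on it the same as p^2 (29 mod 3 = 2).
Stepping 2 places around the cycle: E → B → I.

I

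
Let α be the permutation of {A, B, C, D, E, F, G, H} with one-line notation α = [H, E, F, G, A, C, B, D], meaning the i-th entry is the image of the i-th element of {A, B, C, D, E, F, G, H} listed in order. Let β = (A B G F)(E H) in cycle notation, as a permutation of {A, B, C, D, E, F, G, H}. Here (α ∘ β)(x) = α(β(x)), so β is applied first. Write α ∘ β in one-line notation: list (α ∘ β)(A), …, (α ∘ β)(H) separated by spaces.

E B F G D H C A

For each element, apply β then α: A → B → E; B → G → B; C → C → F; D → D → G; E → H → D; F → A → H; G → F → C; H → E → A.
Collecting the images, α ∘ β = [E B F G D H C A].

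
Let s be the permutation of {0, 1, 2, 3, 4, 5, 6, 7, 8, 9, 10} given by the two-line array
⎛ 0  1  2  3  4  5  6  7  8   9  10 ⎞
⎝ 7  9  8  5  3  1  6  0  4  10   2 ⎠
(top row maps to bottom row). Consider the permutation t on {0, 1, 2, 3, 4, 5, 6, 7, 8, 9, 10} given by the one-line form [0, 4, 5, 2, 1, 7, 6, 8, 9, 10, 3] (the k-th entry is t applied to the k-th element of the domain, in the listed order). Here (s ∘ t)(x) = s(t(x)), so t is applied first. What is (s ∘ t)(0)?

7

First apply t: t(0) = 0, then s(0) = 7. Thus (s ∘ t)(0) = 7.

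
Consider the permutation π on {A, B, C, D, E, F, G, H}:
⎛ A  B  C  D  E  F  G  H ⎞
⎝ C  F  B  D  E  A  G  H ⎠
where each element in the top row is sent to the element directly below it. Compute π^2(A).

Tracing A → C → … returns to A after 4 steps, so A lies in a 4-cycle (A, C, B, F).
Stepping 2 places around the cycle: A → C → B.

B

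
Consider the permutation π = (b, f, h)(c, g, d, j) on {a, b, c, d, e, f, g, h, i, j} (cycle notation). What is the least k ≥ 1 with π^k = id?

The cycle type of π is (4, 3, 1, 1, 1).
The order is lcm(4, 3) = 12.

12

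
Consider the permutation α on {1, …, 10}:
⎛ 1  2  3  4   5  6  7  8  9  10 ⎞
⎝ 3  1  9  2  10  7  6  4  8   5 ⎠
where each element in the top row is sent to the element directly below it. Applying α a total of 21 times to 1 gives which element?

8

Tracing 1 → 3 → … returns to 1 after 6 steps, so 1 lies in a 6-cycle (1, 3, 9, 8, 4, 2).
Powers repeat with period 6 on this cycle, and 21 mod 6 = 3, so α^21(1) = α^3(1).
Advancing 3 steps from 1: 1 → 3 → 9 → 8.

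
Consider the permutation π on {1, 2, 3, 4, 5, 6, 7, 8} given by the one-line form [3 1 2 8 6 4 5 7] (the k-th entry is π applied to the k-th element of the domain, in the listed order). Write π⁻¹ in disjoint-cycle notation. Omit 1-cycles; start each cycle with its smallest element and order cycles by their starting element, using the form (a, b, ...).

First write π in disjoint cycles: (1, 3, 2)(4, 8, 7, 5, 6).
Reversing each cycle (and rotating so the smallest element leads) gives π⁻¹ = (1, 2, 3)(4, 6, 5, 7, 8).

(1, 2, 3)(4, 6, 5, 7, 8)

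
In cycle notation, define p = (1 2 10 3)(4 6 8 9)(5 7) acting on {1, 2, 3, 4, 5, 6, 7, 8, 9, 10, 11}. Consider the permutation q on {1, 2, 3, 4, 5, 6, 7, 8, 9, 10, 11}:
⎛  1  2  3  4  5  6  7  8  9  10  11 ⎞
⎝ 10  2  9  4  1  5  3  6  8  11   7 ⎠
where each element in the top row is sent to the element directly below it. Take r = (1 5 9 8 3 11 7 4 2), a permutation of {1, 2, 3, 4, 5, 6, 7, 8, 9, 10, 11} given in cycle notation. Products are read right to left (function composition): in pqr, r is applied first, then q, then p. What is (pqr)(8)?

4

Chase 8: r(8) = 3; q(3) = 9; p(9) = 4. Hence (pqr)(8) = 4.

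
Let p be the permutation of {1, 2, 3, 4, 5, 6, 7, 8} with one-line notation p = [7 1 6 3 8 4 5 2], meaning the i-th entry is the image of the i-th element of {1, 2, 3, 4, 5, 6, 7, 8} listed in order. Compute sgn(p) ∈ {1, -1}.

In disjoint-cycle form the cycle lengths are 5, 3.
A cycle of length ℓ contributes ℓ−1 transpositions, so p is a product of 4 + 2 = 6 transpositions — even.

1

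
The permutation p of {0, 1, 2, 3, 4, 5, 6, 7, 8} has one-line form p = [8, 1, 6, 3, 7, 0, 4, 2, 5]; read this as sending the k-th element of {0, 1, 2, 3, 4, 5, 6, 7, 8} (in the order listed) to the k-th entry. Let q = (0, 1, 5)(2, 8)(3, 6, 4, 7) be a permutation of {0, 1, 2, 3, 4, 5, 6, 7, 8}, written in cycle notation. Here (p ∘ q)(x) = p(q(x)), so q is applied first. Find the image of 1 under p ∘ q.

First apply q: q(1) = 5, then p(5) = 0. Thus (p ∘ q)(1) = 0.

0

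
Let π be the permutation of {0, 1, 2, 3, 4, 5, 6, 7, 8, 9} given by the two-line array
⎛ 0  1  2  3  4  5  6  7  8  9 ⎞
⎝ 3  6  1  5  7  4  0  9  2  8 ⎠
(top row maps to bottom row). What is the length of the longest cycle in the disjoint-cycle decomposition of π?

Decomposing into disjoint cycles gives (0, 3, 5, 4, 7, 9, 8, 2, 1, 6); the longest has length 10.

10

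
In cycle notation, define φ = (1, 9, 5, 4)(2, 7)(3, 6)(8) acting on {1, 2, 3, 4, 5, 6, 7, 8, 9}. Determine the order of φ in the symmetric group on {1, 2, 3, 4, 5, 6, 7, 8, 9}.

The cycle type of φ is (4, 2, 2, 1).
The order is lcm(4, 2, 2) = 4.

4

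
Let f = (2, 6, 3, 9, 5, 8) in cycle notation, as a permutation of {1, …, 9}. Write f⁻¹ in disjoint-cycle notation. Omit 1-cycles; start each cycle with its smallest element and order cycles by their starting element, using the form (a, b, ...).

Inverting a permutation written in cycle notation just reverses the order within every cycle.
Reversing each cycle of f and rotating so the smallest element leads gives (2, 8, 5, 9, 3, 6).

(2, 8, 5, 9, 3, 6)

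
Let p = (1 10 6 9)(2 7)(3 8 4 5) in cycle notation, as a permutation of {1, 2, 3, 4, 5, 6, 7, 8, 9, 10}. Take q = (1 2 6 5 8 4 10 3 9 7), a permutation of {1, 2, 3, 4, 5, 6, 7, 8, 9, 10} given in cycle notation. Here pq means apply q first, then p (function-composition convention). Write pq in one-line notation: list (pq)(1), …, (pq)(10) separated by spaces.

For each element, apply q then p: 1 → 2 → 7; 2 → 6 → 9; 3 → 9 → 1; 4 → 10 → 6; 5 → 8 → 4; 6 → 5 → 3; 7 → 1 → 10; 8 → 4 → 5; 9 → 7 → 2; 10 → 3 → 8.
So pq in one-line form is 7 9 1 6 4 3 10 5 2 8.

7 9 1 6 4 3 10 5 2 8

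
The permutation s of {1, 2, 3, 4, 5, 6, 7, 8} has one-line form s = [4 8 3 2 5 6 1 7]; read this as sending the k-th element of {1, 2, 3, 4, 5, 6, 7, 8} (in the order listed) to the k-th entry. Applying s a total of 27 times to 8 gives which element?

1

Tracing 8 → 7 → … returns to 8 after 5 steps, so 8 lies in a 5-cycle (1 4 2 8 7).
Since the cycle has length 5, s^27 acts on it the same as s^2 (27 mod 5 = 2).
Stepping 2 places around the cycle: 8 → 7 → 1.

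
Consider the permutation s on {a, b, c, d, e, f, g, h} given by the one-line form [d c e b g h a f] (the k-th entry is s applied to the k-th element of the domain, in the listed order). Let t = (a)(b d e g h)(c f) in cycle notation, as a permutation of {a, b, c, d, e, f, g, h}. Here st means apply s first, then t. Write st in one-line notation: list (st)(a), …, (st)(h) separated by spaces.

e f g d h b a c

(st)(x) = t(s(x)). Computing each image: t(s(a)) = t(d) = e, t(s(b)) = t(c) = f, t(s(c)) = t(e) = g, t(s(d)) = t(b) = d, t(s(e)) = t(g) = h, t(s(f)) = t(h) = b, t(s(g)) = t(a) = a, t(s(h)) = t(f) = c.
Hence st = [e f g d h b a c].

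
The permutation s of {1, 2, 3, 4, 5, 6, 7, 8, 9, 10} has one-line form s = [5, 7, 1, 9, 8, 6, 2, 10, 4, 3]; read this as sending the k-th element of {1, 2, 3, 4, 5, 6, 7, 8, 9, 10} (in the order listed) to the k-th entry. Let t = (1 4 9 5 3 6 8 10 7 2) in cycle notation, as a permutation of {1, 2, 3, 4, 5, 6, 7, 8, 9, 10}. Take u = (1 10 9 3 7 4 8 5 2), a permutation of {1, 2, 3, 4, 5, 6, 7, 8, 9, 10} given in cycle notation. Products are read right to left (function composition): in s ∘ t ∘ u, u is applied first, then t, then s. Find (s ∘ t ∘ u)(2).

Chase 2: u(2) = 1; t(1) = 4; s(4) = 9. Hence (s ∘ t ∘ u)(2) = 9.

9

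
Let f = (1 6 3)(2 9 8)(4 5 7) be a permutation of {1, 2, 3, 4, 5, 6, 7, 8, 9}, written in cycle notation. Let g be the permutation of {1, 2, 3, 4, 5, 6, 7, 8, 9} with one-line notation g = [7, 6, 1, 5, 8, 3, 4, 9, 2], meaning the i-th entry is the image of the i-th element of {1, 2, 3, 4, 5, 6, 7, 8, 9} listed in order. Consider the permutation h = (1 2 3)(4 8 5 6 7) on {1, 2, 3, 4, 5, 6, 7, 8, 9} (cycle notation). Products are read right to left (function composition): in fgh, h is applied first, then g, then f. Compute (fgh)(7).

Chase 7: h(7) = 4; g(4) = 5; f(5) = 7. Hence (fgh)(7) = 7.

7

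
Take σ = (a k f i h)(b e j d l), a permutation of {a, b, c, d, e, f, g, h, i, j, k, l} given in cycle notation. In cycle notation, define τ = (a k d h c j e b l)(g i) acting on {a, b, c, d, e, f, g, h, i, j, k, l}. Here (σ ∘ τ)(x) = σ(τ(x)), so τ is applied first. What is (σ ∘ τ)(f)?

First apply τ: τ(f) = f, then σ(f) = i. Thus (σ ∘ τ)(f) = i.

i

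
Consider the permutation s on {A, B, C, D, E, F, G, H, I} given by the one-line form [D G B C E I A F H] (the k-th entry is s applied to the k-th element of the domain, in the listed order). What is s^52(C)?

Tracing C → B → … returns to C after 5 steps, so C lies in a 5-cycle (A, D, C, B, G).
Powers repeat with period 5 on this cycle, and 52 mod 5 = 2, so s^52(C) = s^2(C).
Stepping 2 places around the cycle: C → B → G.

G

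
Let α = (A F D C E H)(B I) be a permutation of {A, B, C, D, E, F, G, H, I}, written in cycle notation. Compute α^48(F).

F

F lies in the 6-cycle (A F D C E H).
On a 6-cycle, α^6 is the identity, so α^48 = α^0 there (48 ≡ 0 mod 6).
So α^48(F) = F.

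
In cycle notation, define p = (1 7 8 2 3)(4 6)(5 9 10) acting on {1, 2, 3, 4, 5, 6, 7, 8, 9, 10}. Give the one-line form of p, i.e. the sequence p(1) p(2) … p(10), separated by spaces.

7 3 1 6 9 4 8 2 10 5

Image by image: 1↦7, 2↦3, 3↦1, 4↦6, 5↦9, 6↦4, 7↦8, 8↦2, 9↦10, 10↦5.
So the one-line form is 7 3 1 6 9 4 8 2 10 5.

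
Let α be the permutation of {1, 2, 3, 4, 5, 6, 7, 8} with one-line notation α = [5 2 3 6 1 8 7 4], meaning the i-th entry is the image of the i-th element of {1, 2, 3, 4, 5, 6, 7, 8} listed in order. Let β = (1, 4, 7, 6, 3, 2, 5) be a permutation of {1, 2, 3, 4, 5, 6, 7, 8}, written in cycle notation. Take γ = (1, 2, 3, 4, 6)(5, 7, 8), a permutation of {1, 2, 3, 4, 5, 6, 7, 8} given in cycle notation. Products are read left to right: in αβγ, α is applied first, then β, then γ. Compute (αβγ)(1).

2

Apply the permutations in order: α(1) = 5, then β(5) = 1, then γ(1) = 2. So (αβγ)(1) = 2.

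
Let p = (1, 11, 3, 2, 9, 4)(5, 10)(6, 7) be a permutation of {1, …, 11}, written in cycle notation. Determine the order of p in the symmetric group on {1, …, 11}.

6

The cycle type of p is (6, 2, 2, 1).
The order is lcm(6, 2, 2) = 6.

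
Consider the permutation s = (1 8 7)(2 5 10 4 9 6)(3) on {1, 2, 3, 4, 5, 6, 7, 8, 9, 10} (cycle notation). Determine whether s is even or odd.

The cycle lengths are 6, 3, 1.
A cycle is odd iff its length is even; s has 1 even-length cycle, so sgn(s) = (−1)^1 and s is odd.

odd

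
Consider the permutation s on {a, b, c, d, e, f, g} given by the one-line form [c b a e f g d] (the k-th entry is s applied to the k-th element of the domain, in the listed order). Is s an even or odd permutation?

even

In disjoint-cycle form the cycle lengths are 4, 2, 1.
A cycle is odd iff its length is even; s has 2 even-length cycles, so sgn(s) = (−1)^2 and s is even.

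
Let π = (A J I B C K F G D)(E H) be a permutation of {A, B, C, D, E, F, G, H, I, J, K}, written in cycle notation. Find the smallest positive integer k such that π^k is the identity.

18

The cycle type of π is (9, 2).
The order of π is the least common multiple of its cycle lengths: lcm(9, 2) = 18.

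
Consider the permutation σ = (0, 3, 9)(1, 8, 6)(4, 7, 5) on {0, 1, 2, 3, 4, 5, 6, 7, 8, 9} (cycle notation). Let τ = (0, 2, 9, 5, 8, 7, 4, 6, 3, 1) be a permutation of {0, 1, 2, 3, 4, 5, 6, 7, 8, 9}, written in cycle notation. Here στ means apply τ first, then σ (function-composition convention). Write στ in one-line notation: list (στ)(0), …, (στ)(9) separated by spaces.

(στ)(x) = σ(τ(x)). Computing each image: σ(τ(0)) = σ(2) = 2, σ(τ(1)) = σ(0) = 3, σ(τ(2)) = σ(9) = 0, σ(τ(3)) = σ(1) = 8, σ(τ(4)) = σ(6) = 1, σ(τ(5)) = σ(8) = 6, σ(τ(6)) = σ(3) = 9, σ(τ(7)) = σ(4) = 7, σ(τ(8)) = σ(7) = 5, σ(τ(9)) = σ(5) = 4.
Hence στ = [2 3 0 8 1 6 9 7 5 4].

2 3 0 8 1 6 9 7 5 4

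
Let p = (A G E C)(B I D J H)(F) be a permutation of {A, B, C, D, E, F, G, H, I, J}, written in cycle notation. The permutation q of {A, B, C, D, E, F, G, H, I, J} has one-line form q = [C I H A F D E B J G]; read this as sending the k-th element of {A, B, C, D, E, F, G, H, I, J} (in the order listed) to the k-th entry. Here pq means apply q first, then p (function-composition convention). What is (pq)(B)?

D

First apply q: q(B) = I, then p(I) = D. Thus (pq)(B) = D.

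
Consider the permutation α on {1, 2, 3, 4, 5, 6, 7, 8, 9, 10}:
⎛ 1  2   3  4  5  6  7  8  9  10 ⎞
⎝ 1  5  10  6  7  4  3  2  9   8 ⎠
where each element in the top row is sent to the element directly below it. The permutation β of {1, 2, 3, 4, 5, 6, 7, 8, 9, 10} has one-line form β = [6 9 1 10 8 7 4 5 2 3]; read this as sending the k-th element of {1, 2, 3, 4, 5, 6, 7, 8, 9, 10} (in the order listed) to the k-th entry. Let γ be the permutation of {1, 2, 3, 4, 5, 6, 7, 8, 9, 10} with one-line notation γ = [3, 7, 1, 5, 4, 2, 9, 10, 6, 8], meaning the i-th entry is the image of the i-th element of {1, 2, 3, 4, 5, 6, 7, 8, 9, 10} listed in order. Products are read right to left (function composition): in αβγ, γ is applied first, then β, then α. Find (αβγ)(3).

4

Chase 3: γ(3) = 1; β(1) = 6; α(6) = 4. Hence (αβγ)(3) = 4.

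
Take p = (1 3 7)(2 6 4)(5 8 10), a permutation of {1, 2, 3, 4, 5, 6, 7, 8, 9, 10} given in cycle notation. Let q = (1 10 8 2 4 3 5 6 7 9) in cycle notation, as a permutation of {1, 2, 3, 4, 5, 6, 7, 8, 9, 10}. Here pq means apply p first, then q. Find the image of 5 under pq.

(pq)(5) = q(p(5)). p(5) = 8, then q(8) = 2. So (pq)(5) = 2.

2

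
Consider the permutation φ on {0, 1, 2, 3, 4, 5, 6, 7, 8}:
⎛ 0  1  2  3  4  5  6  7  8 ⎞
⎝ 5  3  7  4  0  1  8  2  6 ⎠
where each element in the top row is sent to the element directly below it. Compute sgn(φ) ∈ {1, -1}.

1

In disjoint-cycle form the cycle lengths are 5, 2, 2.
A cycle of length ℓ contributes ℓ−1 transpositions, so φ is a product of 4 + 1 + 1 = 6 transpositions — even.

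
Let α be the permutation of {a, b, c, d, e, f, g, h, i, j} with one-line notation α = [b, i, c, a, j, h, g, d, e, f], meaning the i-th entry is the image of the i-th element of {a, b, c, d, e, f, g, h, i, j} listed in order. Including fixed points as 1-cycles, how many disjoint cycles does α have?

The cycle decomposition is (a, b, i, e, j, f, h, d)(c)(g), which has 3 cycles (counting 1-cycles).

3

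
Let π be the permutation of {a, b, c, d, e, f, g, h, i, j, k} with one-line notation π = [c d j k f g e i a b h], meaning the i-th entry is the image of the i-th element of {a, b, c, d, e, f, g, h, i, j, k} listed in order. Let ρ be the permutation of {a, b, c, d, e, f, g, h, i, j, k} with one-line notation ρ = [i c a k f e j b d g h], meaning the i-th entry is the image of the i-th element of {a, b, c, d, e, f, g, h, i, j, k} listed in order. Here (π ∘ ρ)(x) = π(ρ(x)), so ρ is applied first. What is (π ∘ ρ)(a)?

(π ∘ ρ)(a) = π(ρ(a)). ρ(a) = i, then π(i) = a. So (π ∘ ρ)(a) = a.

a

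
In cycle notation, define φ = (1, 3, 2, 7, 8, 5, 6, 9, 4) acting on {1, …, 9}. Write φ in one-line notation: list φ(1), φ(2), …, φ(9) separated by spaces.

3 7 2 1 6 9 8 5 4

Image by image: 1↦3, 2↦7, 3↦2, 4↦1, 5↦6, 6↦9, 7↦8, 8↦5, 9↦4.
So the one-line form is 3 7 2 1 6 9 8 5 4.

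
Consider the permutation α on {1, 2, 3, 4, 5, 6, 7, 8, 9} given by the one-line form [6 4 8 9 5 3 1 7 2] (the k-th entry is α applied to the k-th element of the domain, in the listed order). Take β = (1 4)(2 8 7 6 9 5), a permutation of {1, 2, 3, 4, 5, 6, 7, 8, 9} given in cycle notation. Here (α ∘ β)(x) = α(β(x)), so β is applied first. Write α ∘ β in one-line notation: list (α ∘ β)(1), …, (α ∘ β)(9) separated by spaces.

9 7 8 6 4 2 3 1 5

(α ∘ β)(x) = α(β(x)). Computing each image: α(β(1)) = α(4) = 9, α(β(2)) = α(8) = 7, α(β(3)) = α(3) = 8, α(β(4)) = α(1) = 6, α(β(5)) = α(2) = 4, α(β(6)) = α(9) = 2, α(β(7)) = α(6) = 3, α(β(8)) = α(7) = 1, α(β(9)) = α(5) = 5.
Hence α ∘ β = [9 7 8 6 4 2 3 1 5].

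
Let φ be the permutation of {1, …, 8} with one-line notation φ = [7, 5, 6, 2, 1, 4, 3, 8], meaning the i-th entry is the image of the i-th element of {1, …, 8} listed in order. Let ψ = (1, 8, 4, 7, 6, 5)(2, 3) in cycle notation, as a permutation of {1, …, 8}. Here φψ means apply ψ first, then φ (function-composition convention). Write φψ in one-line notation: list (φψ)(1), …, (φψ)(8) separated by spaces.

Chase each element through ψ then φ: 1 → 8 → 8; 2 → 3 → 6; 3 → 2 → 5; 4 → 7 → 3; 5 → 1 → 7; 6 → 5 → 1; 7 → 6 → 4; 8 → 4 → 2.
So φψ in one-line form is 8 6 5 3 7 1 4 2.

8 6 5 3 7 1 4 2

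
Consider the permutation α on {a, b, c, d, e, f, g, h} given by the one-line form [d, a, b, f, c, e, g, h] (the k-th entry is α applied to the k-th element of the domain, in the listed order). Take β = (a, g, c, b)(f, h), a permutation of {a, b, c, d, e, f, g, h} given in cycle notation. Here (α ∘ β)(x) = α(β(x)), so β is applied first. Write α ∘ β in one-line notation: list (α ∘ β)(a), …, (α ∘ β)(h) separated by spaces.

g d a f c h b e

(α ∘ β)(x) = α(β(x)). Computing each image: α(β(a)) = α(g) = g, α(β(b)) = α(a) = d, α(β(c)) = α(b) = a, α(β(d)) = α(d) = f, α(β(e)) = α(e) = c, α(β(f)) = α(h) = h, α(β(g)) = α(c) = b, α(β(h)) = α(f) = e.
Hence α ∘ β = [g d a f c h b e].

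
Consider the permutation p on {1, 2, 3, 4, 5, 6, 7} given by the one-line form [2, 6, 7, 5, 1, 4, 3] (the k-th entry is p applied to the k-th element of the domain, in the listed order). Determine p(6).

6 is element number 6 of the domain, and entry number 6 of the one-line form is 4, so p(6) = 4.

4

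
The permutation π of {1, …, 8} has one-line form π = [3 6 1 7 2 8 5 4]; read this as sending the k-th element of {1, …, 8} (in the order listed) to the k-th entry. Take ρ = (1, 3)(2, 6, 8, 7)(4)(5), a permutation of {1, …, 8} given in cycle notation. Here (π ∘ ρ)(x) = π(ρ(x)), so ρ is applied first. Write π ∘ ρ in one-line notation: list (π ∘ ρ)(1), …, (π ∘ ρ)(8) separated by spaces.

Chase each element through ρ then π: 1 → 3 → 1; 2 → 6 → 8; 3 → 1 → 3; 4 → 4 → 7; 5 → 5 → 2; 6 → 8 → 4; 7 → 2 → 6; 8 → 7 → 5.
Collecting the images, π ∘ ρ = [1 8 3 7 2 4 6 5].

1 8 3 7 2 4 6 5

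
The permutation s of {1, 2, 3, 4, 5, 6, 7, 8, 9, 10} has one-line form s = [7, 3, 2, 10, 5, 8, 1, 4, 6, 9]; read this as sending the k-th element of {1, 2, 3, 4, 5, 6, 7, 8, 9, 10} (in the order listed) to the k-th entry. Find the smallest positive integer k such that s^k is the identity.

10

Writing s as disjoint cycles, the cycle lengths are 5, 2, 2, 1.
The order of s is the least common multiple of its cycle lengths: lcm(5, 2, 2) = 10.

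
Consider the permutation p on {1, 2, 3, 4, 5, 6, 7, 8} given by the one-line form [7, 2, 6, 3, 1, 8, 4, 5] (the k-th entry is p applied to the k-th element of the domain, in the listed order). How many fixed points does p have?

The fixed points (elements with p(x) = x) are {2}, so there is 1.

1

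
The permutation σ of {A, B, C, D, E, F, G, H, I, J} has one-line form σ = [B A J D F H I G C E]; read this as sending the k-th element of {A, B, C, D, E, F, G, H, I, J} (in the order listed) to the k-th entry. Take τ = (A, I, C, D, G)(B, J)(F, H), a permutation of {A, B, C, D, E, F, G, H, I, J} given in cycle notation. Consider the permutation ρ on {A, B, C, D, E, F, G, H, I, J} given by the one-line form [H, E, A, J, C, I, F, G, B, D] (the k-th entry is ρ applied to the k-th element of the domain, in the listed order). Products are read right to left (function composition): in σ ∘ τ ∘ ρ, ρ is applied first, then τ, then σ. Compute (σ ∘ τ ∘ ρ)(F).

J

Apply the permutations in order: ρ(F) = I, then τ(I) = C, then σ(C) = J. So (σ ∘ τ ∘ ρ)(F) = J.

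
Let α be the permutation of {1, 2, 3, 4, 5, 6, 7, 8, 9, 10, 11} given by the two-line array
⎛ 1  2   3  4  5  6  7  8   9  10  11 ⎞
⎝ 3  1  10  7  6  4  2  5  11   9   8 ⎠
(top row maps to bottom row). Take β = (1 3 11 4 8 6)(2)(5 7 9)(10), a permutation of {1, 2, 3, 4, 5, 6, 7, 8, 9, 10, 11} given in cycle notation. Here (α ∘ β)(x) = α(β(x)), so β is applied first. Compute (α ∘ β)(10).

9

(α ∘ β)(10) = α(β(10)). β(10) = 10, then α(10) = 9. So (α ∘ β)(10) = 9.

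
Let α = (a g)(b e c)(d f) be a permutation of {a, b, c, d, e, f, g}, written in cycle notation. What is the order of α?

The cycle type of α is (3, 2, 2).
The order is lcm(3, 2, 2) = 6.

6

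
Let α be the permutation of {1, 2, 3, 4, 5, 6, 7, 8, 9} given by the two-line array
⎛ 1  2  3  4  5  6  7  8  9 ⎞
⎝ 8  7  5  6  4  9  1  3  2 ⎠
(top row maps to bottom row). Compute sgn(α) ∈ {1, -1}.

In disjoint-cycle form the cycle lengths are 9.
A cycle of length ℓ contributes ℓ−1 transpositions, so α is a product of 8 transpositions — even.

1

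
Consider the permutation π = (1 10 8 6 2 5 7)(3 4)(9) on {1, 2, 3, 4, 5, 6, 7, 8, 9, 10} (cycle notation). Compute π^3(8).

8 lies in the 7-cycle (1 10 8 6 2 5 7).
Stepping 3 places around the cycle: 8 → 6 → 2 → 5.

5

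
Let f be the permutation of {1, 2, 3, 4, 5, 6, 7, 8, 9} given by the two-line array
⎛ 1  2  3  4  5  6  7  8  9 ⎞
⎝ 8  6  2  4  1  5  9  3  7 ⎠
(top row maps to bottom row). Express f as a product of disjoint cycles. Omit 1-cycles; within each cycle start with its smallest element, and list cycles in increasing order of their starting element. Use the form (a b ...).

(1 8 3 2 6 5)(7 9)

From 1: 1 → 8 → 3 → 2 → 6 → 5 → 1, closing the cycle (1 8 3 2 6 5).
Repeating from the next unused element and collecting all non-trivial cycles gives (1 8 3 2 6 5)(7 9).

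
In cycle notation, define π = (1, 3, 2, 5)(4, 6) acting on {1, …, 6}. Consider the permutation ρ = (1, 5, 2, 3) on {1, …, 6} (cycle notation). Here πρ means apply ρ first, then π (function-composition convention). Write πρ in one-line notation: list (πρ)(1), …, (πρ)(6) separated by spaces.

1 2 3 6 5 4

(πρ)(x) = π(ρ(x)). Computing each image: π(ρ(1)) = π(5) = 1, π(ρ(2)) = π(3) = 2, π(ρ(3)) = π(1) = 3, π(ρ(4)) = π(4) = 6, π(ρ(5)) = π(2) = 5, π(ρ(6)) = π(6) = 4.
Hence πρ = [1 2 3 6 5 4].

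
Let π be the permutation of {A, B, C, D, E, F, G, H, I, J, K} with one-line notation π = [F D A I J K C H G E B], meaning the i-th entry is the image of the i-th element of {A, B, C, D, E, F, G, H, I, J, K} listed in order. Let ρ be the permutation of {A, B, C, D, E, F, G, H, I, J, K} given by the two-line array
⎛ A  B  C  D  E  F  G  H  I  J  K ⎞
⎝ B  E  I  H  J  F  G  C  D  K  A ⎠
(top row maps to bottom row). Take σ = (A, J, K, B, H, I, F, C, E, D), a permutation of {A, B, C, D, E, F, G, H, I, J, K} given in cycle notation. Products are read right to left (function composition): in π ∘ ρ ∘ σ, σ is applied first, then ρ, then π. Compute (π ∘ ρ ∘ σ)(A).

B

(π ∘ ρ ∘ σ)(A) = π(ρ(σ(A))). σ(A) = J, then ρ(J) = K, then π(K) = B, so the result is B.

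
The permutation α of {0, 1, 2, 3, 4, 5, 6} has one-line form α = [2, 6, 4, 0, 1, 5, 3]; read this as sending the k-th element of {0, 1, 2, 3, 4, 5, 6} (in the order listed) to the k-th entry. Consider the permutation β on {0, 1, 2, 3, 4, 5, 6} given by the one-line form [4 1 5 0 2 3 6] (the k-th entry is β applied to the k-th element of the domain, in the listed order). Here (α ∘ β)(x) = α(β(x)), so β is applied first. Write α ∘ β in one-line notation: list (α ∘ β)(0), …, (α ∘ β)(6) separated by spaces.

1 6 5 2 4 0 3

(α ∘ β)(x) = α(β(x)). Computing each image: α(β(0)) = α(4) = 1, α(β(1)) = α(1) = 6, α(β(2)) = α(5) = 5, α(β(3)) = α(0) = 2, α(β(4)) = α(2) = 4, α(β(5)) = α(3) = 0, α(β(6)) = α(6) = 3.
Hence α ∘ β = [1 6 5 2 4 0 3].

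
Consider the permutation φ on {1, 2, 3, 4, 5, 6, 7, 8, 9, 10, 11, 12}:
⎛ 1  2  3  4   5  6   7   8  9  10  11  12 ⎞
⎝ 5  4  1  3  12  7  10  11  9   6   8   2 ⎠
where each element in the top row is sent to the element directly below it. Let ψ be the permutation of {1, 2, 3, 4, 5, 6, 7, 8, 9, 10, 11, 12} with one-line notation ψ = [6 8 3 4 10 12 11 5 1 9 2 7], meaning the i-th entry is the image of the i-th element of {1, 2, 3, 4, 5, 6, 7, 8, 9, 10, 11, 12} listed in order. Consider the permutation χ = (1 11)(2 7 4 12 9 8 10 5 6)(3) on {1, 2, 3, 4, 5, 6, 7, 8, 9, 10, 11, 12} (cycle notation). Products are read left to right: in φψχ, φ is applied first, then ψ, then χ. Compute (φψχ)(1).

Chase 1: φ(1) = 5; ψ(5) = 10; χ(10) = 5. Hence (φψχ)(1) = 5.

5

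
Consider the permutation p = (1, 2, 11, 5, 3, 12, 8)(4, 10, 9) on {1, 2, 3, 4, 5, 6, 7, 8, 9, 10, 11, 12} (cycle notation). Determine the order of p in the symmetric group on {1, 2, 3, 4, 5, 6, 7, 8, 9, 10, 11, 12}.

The disjoint cycles have lengths 7, 3, 1, 1.
The order of p is the least common multiple of its cycle lengths: lcm(7, 3) = 21.

21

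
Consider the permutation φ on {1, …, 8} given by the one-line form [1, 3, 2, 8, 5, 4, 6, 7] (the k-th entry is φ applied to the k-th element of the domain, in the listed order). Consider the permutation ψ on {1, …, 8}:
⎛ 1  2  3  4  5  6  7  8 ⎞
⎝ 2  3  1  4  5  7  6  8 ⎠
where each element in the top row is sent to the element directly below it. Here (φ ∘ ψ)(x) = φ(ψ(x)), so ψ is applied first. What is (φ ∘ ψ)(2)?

2

First apply ψ: ψ(2) = 3, then φ(3) = 2. Thus (φ ∘ ψ)(2) = 2.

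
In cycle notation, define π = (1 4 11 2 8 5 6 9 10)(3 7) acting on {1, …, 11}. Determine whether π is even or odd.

odd

The cycle lengths are 9, 2.
A cycle of length ℓ contributes ℓ−1 transpositions, so π is a product of 8 + 1 = 9 transpositions — odd.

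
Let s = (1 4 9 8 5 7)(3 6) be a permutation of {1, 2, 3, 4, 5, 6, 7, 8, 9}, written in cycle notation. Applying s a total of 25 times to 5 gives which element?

7

5 lies in the 6-cycle (1 4 9 8 5 7).
On a 6-cycle, s^6 is the identity, so s^25 = s^1 there (25 ≡ 1 mod 6).
Advancing 1 step from 5: 5 → 7.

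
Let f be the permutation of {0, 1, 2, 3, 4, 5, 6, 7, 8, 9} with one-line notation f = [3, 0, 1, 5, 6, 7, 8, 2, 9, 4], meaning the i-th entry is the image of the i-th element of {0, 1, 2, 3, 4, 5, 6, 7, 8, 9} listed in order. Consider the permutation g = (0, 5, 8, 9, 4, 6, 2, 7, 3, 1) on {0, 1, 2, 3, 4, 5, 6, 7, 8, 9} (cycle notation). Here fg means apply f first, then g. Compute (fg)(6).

(fg)(6) = g(f(6)). f(6) = 8, then g(8) = 9. So (fg)(6) = 9.

9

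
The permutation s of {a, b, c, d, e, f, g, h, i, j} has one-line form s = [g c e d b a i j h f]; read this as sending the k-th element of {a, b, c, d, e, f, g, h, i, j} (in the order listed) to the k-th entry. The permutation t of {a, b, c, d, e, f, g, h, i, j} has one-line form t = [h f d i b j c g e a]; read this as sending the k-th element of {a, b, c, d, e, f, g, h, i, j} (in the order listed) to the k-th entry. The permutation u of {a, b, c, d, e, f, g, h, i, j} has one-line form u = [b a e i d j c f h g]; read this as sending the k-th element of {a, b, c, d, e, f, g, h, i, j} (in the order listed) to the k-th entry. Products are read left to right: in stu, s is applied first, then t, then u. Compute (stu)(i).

c

(stu)(i) = u(t(s(i))). s(i) = h, then t(h) = g, then u(g) = c, so the result is c.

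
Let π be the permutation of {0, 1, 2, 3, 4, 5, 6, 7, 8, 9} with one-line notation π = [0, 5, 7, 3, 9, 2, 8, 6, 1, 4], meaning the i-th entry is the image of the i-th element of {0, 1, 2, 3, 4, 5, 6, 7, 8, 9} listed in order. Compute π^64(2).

Tracing 2 → 7 → … returns to 2 after 6 steps, so 2 lies in a 6-cycle (1, 5, 2, 7, 6, 8).
Since the cycle has length 6, π^64 acts on it the same as π^4 (64 mod 6 = 4).
Advancing 4 steps from 2: 2 → 7 → 6 → 8 → 1.

1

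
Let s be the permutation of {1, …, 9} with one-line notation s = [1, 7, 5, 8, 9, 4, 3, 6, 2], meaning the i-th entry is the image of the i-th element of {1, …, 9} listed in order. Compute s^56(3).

Tracing 3 → 5 → … returns to 3 after 5 steps, so 3 lies in a 5-cycle (2, 7, 3, 5, 9).
Powers repeat with period 5 on this cycle, and 56 mod 5 = 1, so s^56(3) = s^1(3).
Advancing 1 step from 3: 3 → 5.

5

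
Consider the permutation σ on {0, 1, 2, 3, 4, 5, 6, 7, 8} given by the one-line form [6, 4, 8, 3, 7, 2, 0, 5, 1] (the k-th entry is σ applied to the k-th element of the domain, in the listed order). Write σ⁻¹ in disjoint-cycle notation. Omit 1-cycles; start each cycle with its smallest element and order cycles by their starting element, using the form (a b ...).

(0 6)(1 8 2 5 7 4)

First write σ in disjoint cycles: (0 6)(1 4 7 5 2 8).
Reversing each cycle (and rotating so the smallest element leads) gives σ⁻¹ = (0 6)(1 8 2 5 7 4).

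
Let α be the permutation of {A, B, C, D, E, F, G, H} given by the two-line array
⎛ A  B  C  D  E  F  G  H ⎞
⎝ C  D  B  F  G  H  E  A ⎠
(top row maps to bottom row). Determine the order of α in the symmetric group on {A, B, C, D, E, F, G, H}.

6

The disjoint-cycle form of α has cycle lengths 6, 2.
The order of α is the least common multiple of its cycle lengths: lcm(6, 2) = 6.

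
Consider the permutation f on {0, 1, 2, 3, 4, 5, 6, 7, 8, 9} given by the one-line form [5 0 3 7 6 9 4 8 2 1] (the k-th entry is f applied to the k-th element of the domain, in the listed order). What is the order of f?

Decomposing into disjoint cycles gives cycle lengths 4, 4, 2.
The order of f is the least common multiple of its cycle lengths: lcm(4, 4, 2) = 4.

4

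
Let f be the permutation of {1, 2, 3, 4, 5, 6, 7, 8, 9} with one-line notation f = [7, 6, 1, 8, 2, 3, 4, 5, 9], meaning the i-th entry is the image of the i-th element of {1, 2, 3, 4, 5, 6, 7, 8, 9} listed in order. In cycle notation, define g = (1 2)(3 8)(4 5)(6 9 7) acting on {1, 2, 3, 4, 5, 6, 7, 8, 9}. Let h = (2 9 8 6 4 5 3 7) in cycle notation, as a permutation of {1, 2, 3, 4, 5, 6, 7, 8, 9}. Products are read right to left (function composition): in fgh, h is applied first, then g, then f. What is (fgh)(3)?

3

Chase 3: h(3) = 7; g(7) = 6; f(6) = 3. Hence (fgh)(3) = 3.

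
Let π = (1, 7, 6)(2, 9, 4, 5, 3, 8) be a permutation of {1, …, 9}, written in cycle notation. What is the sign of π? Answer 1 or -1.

The cycle lengths are 6, 3.
A cycle of length ℓ contributes ℓ−1 transpositions, so π is a product of 5 + 2 = 7 transpositions — odd.

-1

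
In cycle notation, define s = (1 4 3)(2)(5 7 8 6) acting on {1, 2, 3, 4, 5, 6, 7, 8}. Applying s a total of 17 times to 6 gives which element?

6 lies in the 4-cycle (5 7 8 6).
Since the cycle has length 4, s^17 acts on it the same as s^1 (17 mod 4 = 1).
Advancing 1 step from 6: 6 → 5.

5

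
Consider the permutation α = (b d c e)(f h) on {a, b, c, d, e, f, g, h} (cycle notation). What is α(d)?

c

Within (b d c e), d ↦ c.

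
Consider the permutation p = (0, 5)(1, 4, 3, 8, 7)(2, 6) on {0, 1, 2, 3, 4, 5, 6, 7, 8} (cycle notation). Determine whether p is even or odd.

The cycle lengths are 5, 2, 2.
A cycle of length ℓ contributes ℓ−1 transpositions, so p is a product of 4 + 1 + 1 = 6 transpositions — even.

even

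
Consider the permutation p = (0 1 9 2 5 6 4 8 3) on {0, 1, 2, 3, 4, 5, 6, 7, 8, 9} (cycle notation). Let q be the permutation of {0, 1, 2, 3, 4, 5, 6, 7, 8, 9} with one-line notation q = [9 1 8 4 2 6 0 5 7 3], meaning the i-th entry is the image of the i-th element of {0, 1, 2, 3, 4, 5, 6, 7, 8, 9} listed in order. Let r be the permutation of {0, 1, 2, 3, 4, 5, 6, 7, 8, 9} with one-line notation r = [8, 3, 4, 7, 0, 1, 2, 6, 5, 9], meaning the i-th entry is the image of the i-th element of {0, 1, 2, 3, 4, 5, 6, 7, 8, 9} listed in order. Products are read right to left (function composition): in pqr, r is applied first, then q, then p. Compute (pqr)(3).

(pqr)(3) = p(q(r(3))). r(3) = 7, then q(7) = 5, then p(5) = 6, so the result is 6.

6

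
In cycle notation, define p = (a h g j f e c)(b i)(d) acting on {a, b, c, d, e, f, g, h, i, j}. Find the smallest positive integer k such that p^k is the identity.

The disjoint cycles have lengths 7, 2, 1.
Since disjoint cycles commute, ord(p) = lcm(7, 2) = 14.

14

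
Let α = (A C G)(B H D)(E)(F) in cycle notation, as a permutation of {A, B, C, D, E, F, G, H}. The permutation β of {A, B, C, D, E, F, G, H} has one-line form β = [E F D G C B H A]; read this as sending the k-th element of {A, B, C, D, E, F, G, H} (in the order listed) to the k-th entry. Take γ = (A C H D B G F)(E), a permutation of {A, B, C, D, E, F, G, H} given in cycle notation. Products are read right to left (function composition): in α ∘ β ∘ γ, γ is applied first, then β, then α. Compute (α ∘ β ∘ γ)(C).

C

Chase C: γ(C) = H; β(H) = A; α(A) = C. Hence (α ∘ β ∘ γ)(C) = C.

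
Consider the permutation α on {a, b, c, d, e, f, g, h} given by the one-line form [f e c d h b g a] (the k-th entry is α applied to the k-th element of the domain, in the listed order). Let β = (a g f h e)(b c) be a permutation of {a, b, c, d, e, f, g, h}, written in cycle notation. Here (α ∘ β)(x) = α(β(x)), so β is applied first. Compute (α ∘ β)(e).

f

(α ∘ β)(e) = α(β(e)). β(e) = a, then α(a) = f. So (α ∘ β)(e) = f.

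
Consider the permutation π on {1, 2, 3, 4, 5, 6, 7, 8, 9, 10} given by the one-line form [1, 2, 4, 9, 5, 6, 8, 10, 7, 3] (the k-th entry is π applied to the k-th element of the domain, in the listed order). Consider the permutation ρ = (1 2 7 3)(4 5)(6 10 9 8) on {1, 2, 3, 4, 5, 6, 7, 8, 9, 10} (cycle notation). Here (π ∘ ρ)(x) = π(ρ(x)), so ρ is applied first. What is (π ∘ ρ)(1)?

ρ(1) = 2, then π(2) = 2; composing gives (π ∘ ρ)(1) = 2.

2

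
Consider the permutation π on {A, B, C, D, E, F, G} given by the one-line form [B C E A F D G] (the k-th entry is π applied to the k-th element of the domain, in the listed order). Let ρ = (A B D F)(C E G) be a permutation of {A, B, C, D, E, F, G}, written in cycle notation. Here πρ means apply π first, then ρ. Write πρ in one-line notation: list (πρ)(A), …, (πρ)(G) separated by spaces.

D E G B A F C

(πρ)(x) = ρ(π(x)). Computing each image: ρ(π(A)) = ρ(B) = D, ρ(π(B)) = ρ(C) = E, ρ(π(C)) = ρ(E) = G, ρ(π(D)) = ρ(A) = B, ρ(π(E)) = ρ(F) = A, ρ(π(F)) = ρ(D) = F, ρ(π(G)) = ρ(G) = C.
Hence πρ = [D E G B A F C].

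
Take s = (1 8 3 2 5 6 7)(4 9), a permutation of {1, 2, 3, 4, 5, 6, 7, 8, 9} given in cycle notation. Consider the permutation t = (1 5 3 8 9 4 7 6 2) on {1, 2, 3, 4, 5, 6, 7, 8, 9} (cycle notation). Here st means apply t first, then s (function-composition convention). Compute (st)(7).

7

(st)(7) = s(t(7)). t(7) = 6, then s(6) = 7. So (st)(7) = 7.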